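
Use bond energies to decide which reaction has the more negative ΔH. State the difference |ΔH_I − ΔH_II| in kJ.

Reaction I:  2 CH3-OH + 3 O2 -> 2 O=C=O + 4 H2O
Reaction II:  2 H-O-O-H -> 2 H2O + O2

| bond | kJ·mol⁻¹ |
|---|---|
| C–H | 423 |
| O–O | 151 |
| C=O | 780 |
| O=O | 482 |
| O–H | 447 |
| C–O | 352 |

Reaction I, by 934 kJ

Reaction I:
  Bonds broken (reactants):
    C–H: 6 × 423 = 2538
    C–O: 2 × 352 = 704
    O–H: 2 × 447 = 894
    O=O: 3 × 482 = 1446
    Σ(broken) = 5582 kJ
  Bonds formed (products):
    C=O: 4 × 780 = 3120
    O–H: 8 × 447 = 3576
    Σ(formed) = 6696 kJ
  ΔH_I = 5582 − 6696 = −1114 kJ
Reaction II:
  Bonds broken (reactants):
    O–H: 4 × 447 = 1788
    O–O: 2 × 151 = 302
    Σ(broken) = 2090 kJ
  Bonds formed (products):
    O–H: 4 × 447 = 1788
    O=O: 1 × 482 = 482
    Σ(formed) = 2270 kJ
  ΔH_II = 2090 − 2270 = −180 kJ
ΔH_I − ΔH_II = −934 kJ, so reaction I has the more negative ΔH; |ΔH_I − ΔH_II| = 934 kJ.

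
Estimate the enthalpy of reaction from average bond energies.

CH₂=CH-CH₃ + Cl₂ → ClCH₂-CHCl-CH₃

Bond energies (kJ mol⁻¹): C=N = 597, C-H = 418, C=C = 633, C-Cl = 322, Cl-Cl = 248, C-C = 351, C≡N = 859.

ΔH ≈ −114 kJ

Bonds broken (reactants):
  C-C: 1 × 351 = 351
  C-H: 6 × 418 = 2508
  C=C: 1 × 633 = 633
  Cl-Cl: 1 × 248 = 248
  Σ(broken) = 3740 kJ
Bonds formed (products):
  C-C: 2 × 351 = 702
  C-Cl: 2 × 322 = 644
  C-H: 6 × 418 = 2508
  Σ(formed) = 3854 kJ
ΔH = Σ(broken) − Σ(formed) = 3740 − 3854 = −114 kJ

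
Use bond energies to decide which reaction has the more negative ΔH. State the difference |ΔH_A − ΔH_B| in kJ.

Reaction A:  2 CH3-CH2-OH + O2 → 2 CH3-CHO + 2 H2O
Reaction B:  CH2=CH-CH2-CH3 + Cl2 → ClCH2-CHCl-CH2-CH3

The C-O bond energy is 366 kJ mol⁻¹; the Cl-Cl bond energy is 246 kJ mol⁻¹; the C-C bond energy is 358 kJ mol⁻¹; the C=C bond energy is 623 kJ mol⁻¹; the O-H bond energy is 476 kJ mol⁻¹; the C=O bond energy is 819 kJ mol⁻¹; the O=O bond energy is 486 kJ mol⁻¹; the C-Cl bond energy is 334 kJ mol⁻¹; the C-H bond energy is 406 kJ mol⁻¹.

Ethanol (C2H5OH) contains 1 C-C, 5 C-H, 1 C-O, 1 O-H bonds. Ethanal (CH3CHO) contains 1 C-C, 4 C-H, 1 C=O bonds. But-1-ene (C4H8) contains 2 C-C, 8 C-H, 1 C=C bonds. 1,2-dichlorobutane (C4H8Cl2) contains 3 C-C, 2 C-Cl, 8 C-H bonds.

Reaction A, by 403 kJ

Reaction A:
  Bonds broken (reactants):
    C-C: 2 × 358 = 716
    C-H: 10 × 406 = 4060
    C-O: 2 × 366 = 732
    O-H: 2 × 476 = 952
    O=O: 1 × 486 = 486
    Σ(broken) = 6946 kJ
  Bonds formed (products):
    C-C: 2 × 358 = 716
    C-H: 8 × 406 = 3248
    C=O: 2 × 819 = 1638
    O-H: 4 × 476 = 1904
    Σ(formed) = 7506 kJ
  ΔH_A = 6946 − 7506 = −560 kJ
Reaction B:
  Bonds broken (reactants):
    C-C: 2 × 358 = 716
    C-H: 8 × 406 = 3248
    C=C: 1 × 623 = 623
    Cl-Cl: 1 × 246 = 246
    Σ(broken) = 4833 kJ
  Bonds formed (products):
    C-C: 3 × 358 = 1074
    C-Cl: 2 × 334 = 668
    C-H: 8 × 406 = 3248
    Σ(formed) = 4990 kJ
  ΔH_B = 4833 − 4990 = −157 kJ
ΔH_A − ΔH_B = −403 kJ, so reaction A has the more negative ΔH; |ΔH_A − ΔH_B| = 403 kJ.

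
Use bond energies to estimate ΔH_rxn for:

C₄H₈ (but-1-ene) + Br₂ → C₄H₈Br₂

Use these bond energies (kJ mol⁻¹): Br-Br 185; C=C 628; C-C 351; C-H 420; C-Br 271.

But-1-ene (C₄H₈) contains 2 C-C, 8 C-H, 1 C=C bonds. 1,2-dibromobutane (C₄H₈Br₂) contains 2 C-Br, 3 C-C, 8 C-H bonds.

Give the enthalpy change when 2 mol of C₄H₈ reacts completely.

ΔH = −160 kJ

Bonds broken (reactants):
  Br-Br: 1 × 185 = 185
  C-C: 2 × 351 = 702
  C-H: 8 × 420 = 3360
  C=C: 1 × 628 = 628
  Σ(broken) = 4875 kJ
Bonds formed (products):
  C-Br: 2 × 271 = 542
  C-C: 3 × 351 = 1053
  C-H: 8 × 420 = 3360
  Σ(formed) = 4955 kJ
ΔH = Σ(broken) − Σ(formed) = 4875 − 4955 = −80 kJ
For 2× the reaction as written: 2 × (−80) = −160 kJ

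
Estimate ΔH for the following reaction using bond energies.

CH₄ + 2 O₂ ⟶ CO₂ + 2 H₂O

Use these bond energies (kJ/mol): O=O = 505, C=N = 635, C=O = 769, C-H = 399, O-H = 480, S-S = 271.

Bonds broken (reactants):
  C-H: 4 × 399 = 1596
  O=O: 2 × 505 = 1010
  Σ(broken) = 2606 kJ
Bonds formed (products):
  C=O: 2 × 769 = 1538
  O-H: 4 × 480 = 1920
  Σ(formed) = 3458 kJ
ΔH = Σ(broken) − Σ(formed) = 2606 − 3458 = −852 kJ

ΔH ≈ −852 kJ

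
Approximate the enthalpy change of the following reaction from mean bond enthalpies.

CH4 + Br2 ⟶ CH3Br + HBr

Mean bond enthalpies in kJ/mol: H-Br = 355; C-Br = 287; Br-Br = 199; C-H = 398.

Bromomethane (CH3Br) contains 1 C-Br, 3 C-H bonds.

Bonds broken (reactants):
  Br-Br: 1 × 199 = 199
  C-H: 4 × 398 = 1592
  Σ(broken) = 1791 kJ
Bonds formed (products):
  C-Br: 1 × 287 = 287
  C-H: 3 × 398 = 1194
  H-Br: 1 × 355 = 355
  Σ(formed) = 1836 kJ
ΔH = Σ(broken) − Σ(formed) = 1791 − 1836 = −45 kJ

ΔH ≈ −45 kJ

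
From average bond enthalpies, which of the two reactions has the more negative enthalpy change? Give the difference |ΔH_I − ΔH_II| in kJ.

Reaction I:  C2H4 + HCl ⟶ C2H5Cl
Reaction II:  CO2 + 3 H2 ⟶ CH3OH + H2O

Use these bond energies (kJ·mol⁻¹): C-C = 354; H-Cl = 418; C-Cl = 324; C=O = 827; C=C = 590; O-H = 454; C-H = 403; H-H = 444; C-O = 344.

Reaction I:
  Bonds broken (reactants):
    C-H: 4 × 403 = 1612
    C=C: 1 × 590 = 590
    H-Cl: 1 × 418 = 418
    Σ(broken) = 2620 kJ
  Bonds formed (products):
    C-C: 1 × 354 = 354
    C-Cl: 1 × 324 = 324
    C-H: 5 × 403 = 2015
    Σ(formed) = 2693 kJ
  ΔH_I = 2620 − 2693 = −73 kJ
Reaction II:
  Bonds broken (reactants):
    C=O: 2 × 827 = 1654
    H-H: 3 × 444 = 1332
    Σ(broken) = 2986 kJ
  Bonds formed (products):
    C-H: 3 × 403 = 1209
    C-O: 1 × 344 = 344
    O-H: 3 × 454 = 1362
    Σ(formed) = 2915 kJ
  ΔH_II = 2986 − 2915 = +71 kJ
ΔH_I − ΔH_II = −144 kJ, so reaction I has the more negative ΔH; |ΔH_I − ΔH_II| = 144 kJ.

Reaction I, by 144 kJ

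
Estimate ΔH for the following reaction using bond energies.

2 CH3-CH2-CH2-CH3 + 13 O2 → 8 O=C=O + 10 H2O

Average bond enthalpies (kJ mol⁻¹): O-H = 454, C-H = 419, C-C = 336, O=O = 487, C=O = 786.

ΔH ≈ −4929 kJ

Bonds broken (reactants):
  C-C: 6 × 336 = 2016
  C-H: 20 × 419 = 8380
  O=O: 13 × 487 = 6331
  Σ(broken) = 16727 kJ
Bonds formed (products):
  C=O: 16 × 786 = 12576
  O-H: 20 × 454 = 9080
  Σ(formed) = 21656 kJ
ΔH = Σ(broken) − Σ(formed) = 16727 − 21656 = −4929 kJ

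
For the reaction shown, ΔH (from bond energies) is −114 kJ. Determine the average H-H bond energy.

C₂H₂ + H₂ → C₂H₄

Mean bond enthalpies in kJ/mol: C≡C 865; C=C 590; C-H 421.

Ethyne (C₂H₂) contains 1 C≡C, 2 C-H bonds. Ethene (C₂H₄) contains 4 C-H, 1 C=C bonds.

Let D be the H-H bond energy.
Σ(broken) = 1×865 + 2×421 + 1×D = 1707 + D
Σ(formed) = 4×421 + 1×590 = 2274
ΔH = Σ(broken) − Σ(formed) = (1707 + D) − (2274) = −567 + D
Setting this equal to −114 kJ gives D = 453 kJ/mol.

D(H-H) ≈ 453 kJ/mol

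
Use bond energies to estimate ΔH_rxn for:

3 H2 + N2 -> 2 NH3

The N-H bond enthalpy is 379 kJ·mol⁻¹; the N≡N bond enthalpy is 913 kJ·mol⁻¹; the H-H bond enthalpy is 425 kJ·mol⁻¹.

ΔH ≈ −86 kJ

Bonds broken (reactants):
  H-H: 3 × 425 = 1275
  N≡N: 1 × 913 = 913
  Σ(broken) = 2188 kJ
Bonds formed (products):
  N-H: 6 × 379 = 2274
  Σ(formed) = 2274 kJ
ΔH = Σ(broken) − Σ(formed) = 2188 − 2274 = −86 kJ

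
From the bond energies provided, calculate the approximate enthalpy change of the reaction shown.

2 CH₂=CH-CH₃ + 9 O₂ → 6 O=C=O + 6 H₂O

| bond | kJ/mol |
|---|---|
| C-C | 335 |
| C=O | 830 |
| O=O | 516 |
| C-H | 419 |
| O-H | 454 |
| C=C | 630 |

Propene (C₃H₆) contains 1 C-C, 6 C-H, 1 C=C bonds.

ΔH ≈ −3806 kJ

Bonds broken (reactants):
  C-C: 2 × 335 = 670
  C-H: 12 × 419 = 5028
  C=C: 2 × 630 = 1260
  O=O: 9 × 516 = 4644
  Σ(broken) = 11602 kJ
Bonds formed (products):
  C=O: 12 × 830 = 9960
  O-H: 12 × 454 = 5448
  Σ(formed) = 15408 kJ
ΔH = Σ(broken) − Σ(formed) = 11602 − 15408 = −3806 kJ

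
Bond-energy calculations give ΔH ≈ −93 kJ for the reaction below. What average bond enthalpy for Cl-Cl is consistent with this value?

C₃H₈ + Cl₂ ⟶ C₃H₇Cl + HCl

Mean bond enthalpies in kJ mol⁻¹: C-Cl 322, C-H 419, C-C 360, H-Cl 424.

D(Cl-Cl) ≈ 234 kJ/mol

Let D be the Cl-Cl bond energy.
Σ(broken) = 2×360 + 8×419 + 1×D = 4072 + D
Σ(formed) = 2×360 + 1×322 + 7×419 + 1×424 = 4399
ΔH = Σ(broken) − Σ(formed) = (4072 + D) − (4399) = −327 + D
Setting this equal to −93 kJ gives D = 234 kJ/mol.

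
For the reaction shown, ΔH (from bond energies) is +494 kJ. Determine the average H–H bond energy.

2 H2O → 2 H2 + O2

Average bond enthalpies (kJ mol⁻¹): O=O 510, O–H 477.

Let D be the H–H bond energy.
Σ(broken) = 4×477 = 1908
Σ(formed) = 2×D + 1×510 = 510 + 2D
ΔH = Σ(broken) − Σ(formed) = (1908) − (510 + 2D) = +1398 − 2D
Setting this equal to +494 kJ gives 2D = 904, so D = 452 kJ/mol.

D(H–H) ≈ 452 kJ/mol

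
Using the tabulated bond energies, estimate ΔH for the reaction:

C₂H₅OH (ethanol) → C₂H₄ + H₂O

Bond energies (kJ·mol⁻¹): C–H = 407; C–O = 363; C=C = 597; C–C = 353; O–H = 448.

ΔH ≈ +78 kJ

Bonds broken (reactants):
  C–C: 1 × 353 = 353
  C–H: 5 × 407 = 2035
  C–O: 1 × 363 = 363
  O–H: 1 × 448 = 448
  Σ(broken) = 3199 kJ
Bonds formed (products):
  C–H: 4 × 407 = 1628
  C=C: 1 × 597 = 597
  O–H: 2 × 448 = 896
  Σ(formed) = 3121 kJ
ΔH = Σ(broken) − Σ(formed) = 3199 − 3121 = +78 kJ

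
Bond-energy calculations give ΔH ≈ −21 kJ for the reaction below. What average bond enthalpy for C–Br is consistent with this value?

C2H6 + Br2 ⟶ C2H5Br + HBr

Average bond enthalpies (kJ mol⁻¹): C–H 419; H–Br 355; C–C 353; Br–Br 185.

Let D be the C–Br bond energy.
Σ(broken) = 1×185 + 1×353 + 6×419 = 3052
Σ(formed) = 1×D + 1×353 + 5×419 + 1×355 = 2803 + D
ΔH = Σ(broken) − Σ(formed) = (3052) − (2803 + D) = +249 − D
Setting this equal to −21 kJ gives D = 270 kJ/mol.

D(C–Br) ≈ 270 kJ/mol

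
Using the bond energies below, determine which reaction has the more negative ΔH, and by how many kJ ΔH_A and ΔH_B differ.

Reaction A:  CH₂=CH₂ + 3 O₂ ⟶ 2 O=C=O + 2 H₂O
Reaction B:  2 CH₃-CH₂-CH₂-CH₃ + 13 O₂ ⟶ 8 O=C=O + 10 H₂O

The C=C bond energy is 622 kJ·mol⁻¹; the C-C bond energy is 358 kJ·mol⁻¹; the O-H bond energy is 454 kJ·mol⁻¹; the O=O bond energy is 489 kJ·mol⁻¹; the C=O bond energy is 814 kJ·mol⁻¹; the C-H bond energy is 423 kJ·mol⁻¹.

Reaction A:
  Bonds broken (reactants):
    C-H: 4 × 423 = 1692
    C=C: 1 × 622 = 622
    O=O: 3 × 489 = 1467
    Σ(broken) = 3781 kJ
  Bonds formed (products):
    C=O: 4 × 814 = 3256
    O-H: 4 × 454 = 1816
    Σ(formed) = 5072 kJ
  ΔH_A = 3781 − 5072 = −1291 kJ
Reaction B:
  Bonds broken (reactants):
    C-C: 6 × 358 = 2148
    C-H: 20 × 423 = 8460
    O=O: 13 × 489 = 6357
    Σ(broken) = 16965 kJ
  Bonds formed (products):
    C=O: 16 × 814 = 13024
    O-H: 20 × 454 = 9080
    Σ(formed) = 22104 kJ
  ΔH_B = 16965 − 22104 = −5139 kJ
ΔH_A − ΔH_B = +3848 kJ, so reaction B has the more negative ΔH; |ΔH_A − ΔH_B| = 3848 kJ.

Reaction B, by 3848 kJ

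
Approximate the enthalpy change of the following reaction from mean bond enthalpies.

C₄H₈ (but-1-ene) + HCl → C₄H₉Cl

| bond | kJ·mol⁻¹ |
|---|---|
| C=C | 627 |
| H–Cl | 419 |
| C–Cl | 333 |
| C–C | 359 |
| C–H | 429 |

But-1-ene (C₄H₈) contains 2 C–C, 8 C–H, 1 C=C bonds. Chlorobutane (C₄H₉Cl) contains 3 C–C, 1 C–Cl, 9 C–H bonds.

Bonds broken (reactants):
  C–C: 2 × 359 = 718
  C–H: 8 × 429 = 3432
  C=C: 1 × 627 = 627
  H–Cl: 1 × 419 = 419
  Σ(broken) = 5196 kJ
Bonds formed (products):
  C–C: 3 × 359 = 1077
  C–Cl: 1 × 333 = 333
  C–H: 9 × 429 = 3861
  Σ(formed) = 5271 kJ
ΔH = Σ(broken) − Σ(formed) = 5196 − 5271 = −75 kJ

ΔH ≈ −75 kJ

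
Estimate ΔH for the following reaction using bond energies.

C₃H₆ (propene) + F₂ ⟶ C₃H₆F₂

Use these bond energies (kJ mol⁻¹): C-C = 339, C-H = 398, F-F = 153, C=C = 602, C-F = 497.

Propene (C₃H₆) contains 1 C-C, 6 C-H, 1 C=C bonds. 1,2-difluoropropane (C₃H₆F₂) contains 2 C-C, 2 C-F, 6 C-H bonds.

Bonds broken (reactants):
  C-C: 1 × 339 = 339
  C-H: 6 × 398 = 2388
  C=C: 1 × 602 = 602
  F-F: 1 × 153 = 153
  Σ(broken) = 3482 kJ
Bonds formed (products):
  C-C: 2 × 339 = 678
  C-F: 2 × 497 = 994
  C-H: 6 × 398 = 2388
  Σ(formed) = 4060 kJ
ΔH = Σ(broken) − Σ(formed) = 3482 − 4060 = −578 kJ

ΔH ≈ −578 kJ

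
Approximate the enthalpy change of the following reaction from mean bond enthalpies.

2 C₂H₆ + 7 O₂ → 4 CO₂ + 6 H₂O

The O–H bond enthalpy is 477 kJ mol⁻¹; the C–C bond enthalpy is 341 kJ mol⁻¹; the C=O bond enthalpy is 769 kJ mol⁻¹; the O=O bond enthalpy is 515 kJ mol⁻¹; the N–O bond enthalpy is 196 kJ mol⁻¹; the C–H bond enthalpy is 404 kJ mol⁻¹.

ΔH ≈ −2741 kJ

Bonds broken (reactants):
  C–C: 2 × 341 = 682
  C–H: 12 × 404 = 4848
  O=O: 7 × 515 = 3605
  Σ(broken) = 9135 kJ
Bonds formed (products):
  C=O: 8 × 769 = 6152
  O–H: 12 × 477 = 5724
  Σ(formed) = 11876 kJ
ΔH = Σ(broken) − Σ(formed) = 9135 − 11876 = −2741 kJ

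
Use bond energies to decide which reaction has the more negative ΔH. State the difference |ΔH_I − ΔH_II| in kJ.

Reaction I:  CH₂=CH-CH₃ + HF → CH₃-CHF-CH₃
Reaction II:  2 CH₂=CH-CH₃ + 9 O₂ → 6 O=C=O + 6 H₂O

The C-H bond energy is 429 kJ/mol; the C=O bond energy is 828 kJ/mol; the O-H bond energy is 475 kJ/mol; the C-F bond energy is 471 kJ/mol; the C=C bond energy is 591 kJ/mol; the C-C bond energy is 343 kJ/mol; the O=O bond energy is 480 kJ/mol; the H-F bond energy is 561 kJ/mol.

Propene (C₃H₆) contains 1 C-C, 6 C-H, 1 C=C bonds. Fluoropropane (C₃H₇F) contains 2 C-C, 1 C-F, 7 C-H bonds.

Reaction II, by 4209 kJ

Reaction I:
  Bonds broken (reactants):
    C-C: 1 × 343 = 343
    C-H: 6 × 429 = 2574
    C=C: 1 × 591 = 591
    H-F: 1 × 561 = 561
    Σ(broken) = 4069 kJ
  Bonds formed (products):
    C-C: 2 × 343 = 686
    C-F: 1 × 471 = 471
    C-H: 7 × 429 = 3003
    Σ(formed) = 4160 kJ
  ΔH_I = 4069 − 4160 = −91 kJ
Reaction II:
  Bonds broken (reactants):
    C-C: 2 × 343 = 686
    C-H: 12 × 429 = 5148
    C=C: 2 × 591 = 1182
    O=O: 9 × 480 = 4320
    Σ(broken) = 11336 kJ
  Bonds formed (products):
    C=O: 12 × 828 = 9936
    O-H: 12 × 475 = 5700
    Σ(formed) = 15636 kJ
  ΔH_II = 11336 − 15636 = −4300 kJ
ΔH_I − ΔH_II = +4209 kJ, so reaction II has the more negative ΔH; |ΔH_I − ΔH_II| = 4209 kJ.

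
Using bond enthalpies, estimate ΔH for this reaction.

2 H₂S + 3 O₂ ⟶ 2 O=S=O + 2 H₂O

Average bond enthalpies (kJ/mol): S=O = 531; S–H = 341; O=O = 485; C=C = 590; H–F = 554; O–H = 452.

ΔH ≈ −1113 kJ

Bonds broken (reactants):
  O=O: 3 × 485 = 1455
  S–H: 4 × 341 = 1364
  Σ(broken) = 2819 kJ
Bonds formed (products):
  O–H: 4 × 452 = 1808
  S=O: 4 × 531 = 2124
  Σ(formed) = 3932 kJ
ΔH = Σ(broken) − Σ(formed) = 2819 − 3932 = −1113 kJ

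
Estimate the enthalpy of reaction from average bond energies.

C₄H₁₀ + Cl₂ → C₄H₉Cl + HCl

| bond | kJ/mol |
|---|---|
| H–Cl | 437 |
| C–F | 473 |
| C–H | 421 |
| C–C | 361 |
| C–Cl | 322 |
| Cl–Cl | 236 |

ΔH ≈ −102 kJ

Bonds broken (reactants):
  C–C: 3 × 361 = 1083
  C–H: 10 × 421 = 4210
  Cl–Cl: 1 × 236 = 236
  Σ(broken) = 5529 kJ
Bonds formed (products):
  C–C: 3 × 361 = 1083
  C–Cl: 1 × 322 = 322
  C–H: 9 × 421 = 3789
  H–Cl: 1 × 437 = 437
  Σ(formed) = 5631 kJ
ΔH = Σ(broken) − Σ(formed) = 5529 − 5631 = −102 kJ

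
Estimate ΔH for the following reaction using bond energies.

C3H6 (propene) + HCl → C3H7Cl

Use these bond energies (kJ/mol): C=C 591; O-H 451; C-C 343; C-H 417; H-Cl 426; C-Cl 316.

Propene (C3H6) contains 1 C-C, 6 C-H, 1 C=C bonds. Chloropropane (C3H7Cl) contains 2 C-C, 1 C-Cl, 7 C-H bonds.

Bonds broken (reactants):
  C-C: 1 × 343 = 343
  C-H: 6 × 417 = 2502
  C=C: 1 × 591 = 591
  H-Cl: 1 × 426 = 426
  Σ(broken) = 3862 kJ
Bonds formed (products):
  C-C: 2 × 343 = 686
  C-Cl: 1 × 316 = 316
  C-H: 7 × 417 = 2919
  Σ(formed) = 3921 kJ
ΔH = Σ(broken) − Σ(formed) = 3862 − 3921 = −59 kJ

ΔH ≈ −59 kJ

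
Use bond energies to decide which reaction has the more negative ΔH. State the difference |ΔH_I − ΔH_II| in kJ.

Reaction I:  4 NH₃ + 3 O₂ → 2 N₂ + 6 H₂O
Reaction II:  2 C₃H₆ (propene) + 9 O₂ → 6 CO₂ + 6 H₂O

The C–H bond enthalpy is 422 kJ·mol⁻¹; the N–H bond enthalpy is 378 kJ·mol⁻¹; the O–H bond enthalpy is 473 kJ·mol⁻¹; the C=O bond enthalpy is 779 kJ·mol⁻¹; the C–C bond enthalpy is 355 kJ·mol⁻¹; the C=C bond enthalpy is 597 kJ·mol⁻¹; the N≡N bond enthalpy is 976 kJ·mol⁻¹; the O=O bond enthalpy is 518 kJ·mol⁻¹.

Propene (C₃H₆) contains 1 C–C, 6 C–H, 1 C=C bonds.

Reaction I:
  Bonds broken (reactants):
    N–H: 12 × 378 = 4536
    O=O: 3 × 518 = 1554
    Σ(broken) = 6090 kJ
  Bonds formed (products):
    N≡N: 2 × 976 = 1952
    O–H: 12 × 473 = 5676
    Σ(formed) = 7628 kJ
  ΔH_I = 6090 − 7628 = −1538 kJ
Reaction II:
  Bonds broken (reactants):
    C–C: 2 × 355 = 710
    C–H: 12 × 422 = 5064
    C=C: 2 × 597 = 1194
    O=O: 9 × 518 = 4662
    Σ(broken) = 11630 kJ
  Bonds formed (products):
    C=O: 12 × 779 = 9348
    O–H: 12 × 473 = 5676
    Σ(formed) = 15024 kJ
  ΔH_II = 11630 − 15024 = −3394 kJ
ΔH_I − ΔH_II = +1856 kJ, so reaction II has the more negative ΔH; |ΔH_I − ΔH_II| = 1856 kJ.

Reaction II, by 1856 kJ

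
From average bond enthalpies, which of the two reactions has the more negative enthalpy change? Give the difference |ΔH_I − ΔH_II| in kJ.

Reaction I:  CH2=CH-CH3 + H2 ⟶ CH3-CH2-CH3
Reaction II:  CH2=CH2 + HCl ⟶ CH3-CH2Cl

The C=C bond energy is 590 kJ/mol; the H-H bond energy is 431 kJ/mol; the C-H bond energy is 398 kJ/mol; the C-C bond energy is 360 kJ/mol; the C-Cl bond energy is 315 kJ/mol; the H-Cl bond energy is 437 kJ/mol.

Reaction I, by 89 kJ

Reaction I:
  Bonds broken (reactants):
    C-C: 1 × 360 = 360
    C-H: 6 × 398 = 2388
    C=C: 1 × 590 = 590
    H-H: 1 × 431 = 431
    Σ(broken) = 3769 kJ
  Bonds formed (products):
    C-C: 2 × 360 = 720
    C-H: 8 × 398 = 3184
    Σ(formed) = 3904 kJ
  ΔH_I = 3769 − 3904 = −135 kJ
Reaction II:
  Bonds broken (reactants):
    C-H: 4 × 398 = 1592
    C=C: 1 × 590 = 590
    H-Cl: 1 × 437 = 437
    Σ(broken) = 2619 kJ
  Bonds formed (products):
    C-C: 1 × 360 = 360
    C-Cl: 1 × 315 = 315
    C-H: 5 × 398 = 1990
    Σ(formed) = 2665 kJ
  ΔH_II = 2619 − 2665 = −46 kJ
ΔH_I − ΔH_II = −89 kJ, so reaction I has the more negative ΔH; |ΔH_I − ΔH_II| = 89 kJ.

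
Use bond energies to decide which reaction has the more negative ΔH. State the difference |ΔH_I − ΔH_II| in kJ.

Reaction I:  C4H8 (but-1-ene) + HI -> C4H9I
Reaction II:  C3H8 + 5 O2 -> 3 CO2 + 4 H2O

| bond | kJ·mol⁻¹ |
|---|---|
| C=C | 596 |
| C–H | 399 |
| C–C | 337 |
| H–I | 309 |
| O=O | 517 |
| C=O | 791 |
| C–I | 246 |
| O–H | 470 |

Reaction I:
  Bonds broken (reactants):
    C–C: 2 × 337 = 674
    C–H: 8 × 399 = 3192
    C=C: 1 × 596 = 596
    H–I: 1 × 309 = 309
    Σ(broken) = 4771 kJ
  Bonds formed (products):
    C–C: 3 × 337 = 1011
    C–H: 9 × 399 = 3591
    C–I: 1 × 246 = 246
    Σ(formed) = 4848 kJ
  ΔH_I = 4771 − 4848 = −77 kJ
Reaction II:
  Bonds broken (reactants):
    C–C: 2 × 337 = 674
    C–H: 8 × 399 = 3192
    O=O: 5 × 517 = 2585
    Σ(broken) = 6451 kJ
  Bonds formed (products):
    C=O: 6 × 791 = 4746
    O–H: 8 × 470 = 3760
    Σ(formed) = 8506 kJ
  ΔH_II = 6451 − 8506 = −2055 kJ
ΔH_I − ΔH_II = +1978 kJ, so reaction II has the more negative ΔH; |ΔH_I − ΔH_II| = 1978 kJ.

Reaction II, by 1978 kJ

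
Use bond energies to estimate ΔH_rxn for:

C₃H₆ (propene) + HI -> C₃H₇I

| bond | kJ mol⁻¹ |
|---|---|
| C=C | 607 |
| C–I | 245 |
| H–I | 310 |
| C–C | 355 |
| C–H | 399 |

Bonds broken (reactants):
  C–C: 1 × 355 = 355
  C–H: 6 × 399 = 2394
  C=C: 1 × 607 = 607
  H–I: 1 × 310 = 310
  Σ(broken) = 3666 kJ
Bonds formed (products):
  C–C: 2 × 355 = 710
  C–H: 7 × 399 = 2793
  C–I: 1 × 245 = 245
  Σ(formed) = 3748 kJ
ΔH = Σ(broken) − Σ(formed) = 3666 − 3748 = −82 kJ

ΔH ≈ −82 kJ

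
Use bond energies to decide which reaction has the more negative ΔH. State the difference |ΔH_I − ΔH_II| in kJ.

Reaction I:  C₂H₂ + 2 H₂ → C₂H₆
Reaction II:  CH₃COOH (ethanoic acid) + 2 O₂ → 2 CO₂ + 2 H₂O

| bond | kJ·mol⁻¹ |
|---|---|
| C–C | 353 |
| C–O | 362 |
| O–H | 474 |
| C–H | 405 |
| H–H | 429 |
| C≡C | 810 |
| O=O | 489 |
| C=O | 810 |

Reaction I:
  Bonds broken (reactants):
    C≡C: 1 × 810 = 810
    C–H: 2 × 405 = 810
    H–H: 2 × 429 = 858
    Σ(broken) = 2478 kJ
  Bonds formed (products):
    C–C: 1 × 353 = 353
    C–H: 6 × 405 = 2430
    Σ(formed) = 2783 kJ
  ΔH_I = 2478 − 2783 = −305 kJ
Reaction II:
  Bonds broken (reactants):
    C–C: 1 × 353 = 353
    C–H: 3 × 405 = 1215
    C–O: 1 × 362 = 362
    C=O: 1 × 810 = 810
    O–H: 1 × 474 = 474
    O=O: 2 × 489 = 978
    Σ(broken) = 4192 kJ
  Bonds formed (products):
    C=O: 4 × 810 = 3240
    O–H: 4 × 474 = 1896
    Σ(formed) = 5136 kJ
  ΔH_II = 4192 − 5136 = −944 kJ
ΔH_I − ΔH_II = +639 kJ, so reaction II has the more negative ΔH; |ΔH_I − ΔH_II| = 639 kJ.

Reaction II, by 639 kJ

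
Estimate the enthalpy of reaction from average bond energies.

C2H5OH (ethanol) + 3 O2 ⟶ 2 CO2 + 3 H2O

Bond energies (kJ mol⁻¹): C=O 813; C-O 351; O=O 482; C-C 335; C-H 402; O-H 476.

ΔH ≈ −1490 kJ

Bonds broken (reactants):
  C-C: 1 × 335 = 335
  C-H: 5 × 402 = 2010
  C-O: 1 × 351 = 351
  O-H: 1 × 476 = 476
  O=O: 3 × 482 = 1446
  Σ(broken) = 4618 kJ
Bonds formed (products):
  C=O: 4 × 813 = 3252
  O-H: 6 × 476 = 2856
  Σ(formed) = 6108 kJ
ΔH = Σ(broken) − Σ(formed) = 4618 − 6108 = −1490 kJ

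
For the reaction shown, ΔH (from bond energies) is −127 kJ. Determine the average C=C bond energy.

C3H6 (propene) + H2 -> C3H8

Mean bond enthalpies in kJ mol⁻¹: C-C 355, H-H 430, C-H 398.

Let D be the C=C bond energy.
Σ(broken) = 1×355 + 6×398 + 1×D + 1×430 = 3173 + D
Σ(formed) = 2×355 + 8×398 = 3894
ΔH = Σ(broken) − Σ(formed) = (3173 + D) − (3894) = −721 + D
Setting this equal to −127 kJ gives D = 594 kJ/mol.

D(C=C) ≈ 594 kJ/mol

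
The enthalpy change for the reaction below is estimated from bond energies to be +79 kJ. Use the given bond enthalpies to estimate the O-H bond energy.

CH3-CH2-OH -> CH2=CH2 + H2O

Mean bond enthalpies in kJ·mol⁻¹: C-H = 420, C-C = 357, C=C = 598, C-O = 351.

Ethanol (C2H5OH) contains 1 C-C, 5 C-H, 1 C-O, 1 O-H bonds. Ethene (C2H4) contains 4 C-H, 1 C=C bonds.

D(O-H) ≈ 451 kJ/mol

Let D be the O-H bond energy.
Σ(broken) = 1×357 + 5×420 + 1×351 + 1×D = 2808 + D
Σ(formed) = 4×420 + 1×598 + 2×D = 2278 + 2D
ΔH = Σ(broken) − Σ(formed) = (2808 + D) − (2278 + 2D) = +530 − D
Setting this equal to +79 kJ gives D = 451 kJ/mol.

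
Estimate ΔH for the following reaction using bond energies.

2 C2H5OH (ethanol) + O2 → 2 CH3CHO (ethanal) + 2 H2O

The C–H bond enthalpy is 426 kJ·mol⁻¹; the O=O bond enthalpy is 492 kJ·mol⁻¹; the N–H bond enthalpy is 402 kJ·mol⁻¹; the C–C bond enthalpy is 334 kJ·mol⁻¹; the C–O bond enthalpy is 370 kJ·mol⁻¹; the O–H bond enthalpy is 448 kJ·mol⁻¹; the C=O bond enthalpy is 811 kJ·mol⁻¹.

ΔH ≈ −434 kJ

Bonds broken (reactants):
  C–C: 2 × 334 = 668
  C–H: 10 × 426 = 4260
  C–O: 2 × 370 = 740
  O–H: 2 × 448 = 896
  O=O: 1 × 492 = 492
  Σ(broken) = 7056 kJ
Bonds formed (products):
  C–C: 2 × 334 = 668
  C–H: 8 × 426 = 3408
  C=O: 2 × 811 = 1622
  O–H: 4 × 448 = 1792
  Σ(formed) = 7490 kJ
ΔH = Σ(broken) − Σ(formed) = 7056 − 7490 = −434 kJ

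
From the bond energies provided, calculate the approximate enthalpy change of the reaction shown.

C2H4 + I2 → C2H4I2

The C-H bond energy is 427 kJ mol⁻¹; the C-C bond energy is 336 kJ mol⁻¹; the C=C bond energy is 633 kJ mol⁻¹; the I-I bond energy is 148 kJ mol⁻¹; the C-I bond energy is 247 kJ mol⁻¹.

ΔH ≈ −49 kJ

Bonds broken (reactants):
  C-H: 4 × 427 = 1708
  C=C: 1 × 633 = 633
  I-I: 1 × 148 = 148
  Σ(broken) = 2489 kJ
Bonds formed (products):
  C-C: 1 × 336 = 336
  C-H: 4 × 427 = 1708
  C-I: 2 × 247 = 494
  Σ(formed) = 2538 kJ
ΔH = Σ(broken) − Σ(formed) = 2489 − 2538 = −49 kJ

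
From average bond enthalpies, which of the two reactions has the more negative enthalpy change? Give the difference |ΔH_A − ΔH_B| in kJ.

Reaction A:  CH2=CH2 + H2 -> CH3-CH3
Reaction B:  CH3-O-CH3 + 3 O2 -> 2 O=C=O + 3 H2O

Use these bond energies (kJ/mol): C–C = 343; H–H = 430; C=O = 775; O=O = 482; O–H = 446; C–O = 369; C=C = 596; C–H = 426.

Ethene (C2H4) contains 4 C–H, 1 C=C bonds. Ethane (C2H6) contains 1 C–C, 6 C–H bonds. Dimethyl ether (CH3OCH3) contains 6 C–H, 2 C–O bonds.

Reaction B, by 867 kJ

Reaction A:
  Bonds broken (reactants):
    C–H: 4 × 426 = 1704
    C=C: 1 × 596 = 596
    H–H: 1 × 430 = 430
    Σ(broken) = 2730 kJ
  Bonds formed (products):
    C–C: 1 × 343 = 343
    C–H: 6 × 426 = 2556
    Σ(formed) = 2899 kJ
  ΔH_A = 2730 − 2899 = −169 kJ
Reaction B:
  Bonds broken (reactants):
    C–H: 6 × 426 = 2556
    C–O: 2 × 369 = 738
    O=O: 3 × 482 = 1446
    Σ(broken) = 4740 kJ
  Bonds formed (products):
    C=O: 4 × 775 = 3100
    O–H: 6 × 446 = 2676
    Σ(formed) = 5776 kJ
  ΔH_B = 4740 − 5776 = −1036 kJ
ΔH_A − ΔH_B = +867 kJ, so reaction B has the more negative ΔH; |ΔH_A − ΔH_B| = 867 kJ.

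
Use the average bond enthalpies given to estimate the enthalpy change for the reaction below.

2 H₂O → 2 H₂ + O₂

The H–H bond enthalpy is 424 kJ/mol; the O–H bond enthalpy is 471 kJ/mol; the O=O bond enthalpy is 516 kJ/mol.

Bonds broken (reactants):
  O–H: 4 × 471 = 1884
  Σ(broken) = 1884 kJ
Bonds formed (products):
  H–H: 2 × 424 = 848
  O=O: 1 × 516 = 516
  Σ(formed) = 1364 kJ
ΔH = Σ(broken) − Σ(formed) = 1884 − 1364 = +520 kJ

ΔH ≈ +520 kJ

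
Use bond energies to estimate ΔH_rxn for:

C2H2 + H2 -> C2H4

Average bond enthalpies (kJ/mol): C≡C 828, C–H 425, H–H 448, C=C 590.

ΔH ≈ −164 kJ

Bonds broken (reactants):
  C≡C: 1 × 828 = 828
  C–H: 2 × 425 = 850
  H–H: 1 × 448 = 448
  Σ(broken) = 2126 kJ
Bonds formed (products):
  C–H: 4 × 425 = 1700
  C=C: 1 × 590 = 590
  Σ(formed) = 2290 kJ
ΔH = Σ(broken) − Σ(formed) = 2126 − 2290 = −164 kJ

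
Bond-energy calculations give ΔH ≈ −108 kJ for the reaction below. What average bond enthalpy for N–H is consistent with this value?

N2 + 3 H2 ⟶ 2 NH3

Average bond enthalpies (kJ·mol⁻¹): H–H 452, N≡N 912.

Let D be the N–H bond energy.
Σ(broken) = 3×452 + 1×912 = 2268
Σ(formed) = 6×D = 6D
ΔH = Σ(broken) − Σ(formed) = (2268) − (6D) = +2268 − 6D
Setting this equal to −108 kJ gives 6D = 2376, so D = 396 kJ/mol.

D(N–H) ≈ 396 kJ/mol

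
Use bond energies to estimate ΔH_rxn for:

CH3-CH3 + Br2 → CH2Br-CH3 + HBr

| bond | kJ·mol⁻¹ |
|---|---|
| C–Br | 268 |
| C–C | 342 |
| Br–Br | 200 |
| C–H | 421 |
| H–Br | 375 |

Bonds broken (reactants):
  Br–Br: 1 × 200 = 200
  C–C: 1 × 342 = 342
  C–H: 6 × 421 = 2526
  Σ(broken) = 3068 kJ
Bonds formed (products):
  C–Br: 1 × 268 = 268
  C–C: 1 × 342 = 342
  C–H: 5 × 421 = 2105
  H–Br: 1 × 375 = 375
  Σ(formed) = 3090 kJ
ΔH = Σ(broken) − Σ(formed) = 3068 − 3090 = −22 kJ

ΔH ≈ −22 kJ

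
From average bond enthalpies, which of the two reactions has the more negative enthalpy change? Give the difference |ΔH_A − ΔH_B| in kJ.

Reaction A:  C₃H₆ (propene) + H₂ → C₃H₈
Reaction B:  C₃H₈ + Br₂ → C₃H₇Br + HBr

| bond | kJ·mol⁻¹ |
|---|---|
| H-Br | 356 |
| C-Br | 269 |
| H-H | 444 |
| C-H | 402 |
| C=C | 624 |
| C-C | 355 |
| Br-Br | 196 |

Reaction A:
  Bonds broken (reactants):
    C-C: 1 × 355 = 355
    C-H: 6 × 402 = 2412
    C=C: 1 × 624 = 624
    H-H: 1 × 444 = 444
    Σ(broken) = 3835 kJ
  Bonds formed (products):
    C-C: 2 × 355 = 710
    C-H: 8 × 402 = 3216
    Σ(formed) = 3926 kJ
  ΔH_A = 3835 − 3926 = −91 kJ
Reaction B:
  Bonds broken (reactants):
    Br-Br: 1 × 196 = 196
    C-C: 2 × 355 = 710
    C-H: 8 × 402 = 3216
    Σ(broken) = 4122 kJ
  Bonds formed (products):
    C-Br: 1 × 269 = 269
    C-C: 2 × 355 = 710
    C-H: 7 × 402 = 2814
    H-Br: 1 × 356 = 356
    Σ(formed) = 4149 kJ
  ΔH_B = 4122 − 4149 = −27 kJ
ΔH_A − ΔH_B = −64 kJ, so reaction A has the more negative ΔH; |ΔH_A − ΔH_B| = 64 kJ.

Reaction A, by 64 kJ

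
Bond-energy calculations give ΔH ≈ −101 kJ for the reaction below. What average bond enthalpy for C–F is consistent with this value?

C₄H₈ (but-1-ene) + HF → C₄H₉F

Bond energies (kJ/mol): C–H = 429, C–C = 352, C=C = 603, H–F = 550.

Let D be the C–F bond energy.
Σ(broken) = 2×352 + 8×429 + 1×603 + 1×550 = 5289
Σ(formed) = 3×352 + 1×D + 9×429 = 4917 + D
ΔH = Σ(broken) − Σ(formed) = (5289) − (4917 + D) = +372 − D
Setting this equal to −101 kJ gives D = 473 kJ/mol.

D(C–F) ≈ 473 kJ/mol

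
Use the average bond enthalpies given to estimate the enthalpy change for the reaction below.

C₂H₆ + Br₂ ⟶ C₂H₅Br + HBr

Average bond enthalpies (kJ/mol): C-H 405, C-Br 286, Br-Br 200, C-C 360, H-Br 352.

ΔH ≈ −33 kJ

Bonds broken (reactants):
  Br-Br: 1 × 200 = 200
  C-C: 1 × 360 = 360
  C-H: 6 × 405 = 2430
  Σ(broken) = 2990 kJ
Bonds formed (products):
  C-Br: 1 × 286 = 286
  C-C: 1 × 360 = 360
  C-H: 5 × 405 = 2025
  H-Br: 1 × 352 = 352
  Σ(formed) = 3023 kJ
ΔH = Σ(broken) − Σ(formed) = 2990 − 3023 = −33 kJ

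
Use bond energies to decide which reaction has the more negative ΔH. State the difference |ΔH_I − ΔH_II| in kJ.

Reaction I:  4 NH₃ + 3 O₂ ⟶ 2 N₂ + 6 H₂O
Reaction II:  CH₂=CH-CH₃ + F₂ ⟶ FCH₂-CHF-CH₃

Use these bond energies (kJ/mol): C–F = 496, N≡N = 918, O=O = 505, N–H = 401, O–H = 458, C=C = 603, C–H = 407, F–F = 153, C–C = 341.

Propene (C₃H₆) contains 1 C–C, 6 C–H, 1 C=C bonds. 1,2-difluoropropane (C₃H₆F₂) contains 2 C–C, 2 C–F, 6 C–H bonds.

Reaction I:
  Bonds broken (reactants):
    N–H: 12 × 401 = 4812
    O=O: 3 × 505 = 1515
    Σ(broken) = 6327 kJ
  Bonds formed (products):
    N≡N: 2 × 918 = 1836
    O–H: 12 × 458 = 5496
    Σ(formed) = 7332 kJ
  ΔH_I = 6327 − 7332 = −1005 kJ
Reaction II:
  Bonds broken (reactants):
    C–C: 1 × 341 = 341
    C–H: 6 × 407 = 2442
    C=C: 1 × 603 = 603
    F–F: 1 × 153 = 153
    Σ(broken) = 3539 kJ
  Bonds formed (products):
    C–C: 2 × 341 = 682
    C–F: 2 × 496 = 992
    C–H: 6 × 407 = 2442
    Σ(formed) = 4116 kJ
  ΔH_II = 3539 − 4116 = −577 kJ
ΔH_I − ΔH_II = −428 kJ, so reaction I has the more negative ΔH; |ΔH_I − ΔH_II| = 428 kJ.

Reaction I, by 428 kJ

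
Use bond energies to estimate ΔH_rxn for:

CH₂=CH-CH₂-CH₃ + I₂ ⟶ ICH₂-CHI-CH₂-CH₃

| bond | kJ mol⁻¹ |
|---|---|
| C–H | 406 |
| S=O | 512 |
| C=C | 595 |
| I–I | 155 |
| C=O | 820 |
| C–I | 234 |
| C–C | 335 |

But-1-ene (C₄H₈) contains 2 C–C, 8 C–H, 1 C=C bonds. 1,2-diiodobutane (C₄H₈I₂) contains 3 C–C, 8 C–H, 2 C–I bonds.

ΔH ≈ −53 kJ

Bonds broken (reactants):
  C–C: 2 × 335 = 670
  C–H: 8 × 406 = 3248
  C=C: 1 × 595 = 595
  I–I: 1 × 155 = 155
  Σ(broken) = 4668 kJ
Bonds formed (products):
  C–C: 3 × 335 = 1005
  C–H: 8 × 406 = 3248
  C–I: 2 × 234 = 468
  Σ(formed) = 4721 kJ
ΔH = Σ(broken) − Σ(formed) = 4668 − 4721 = −53 kJ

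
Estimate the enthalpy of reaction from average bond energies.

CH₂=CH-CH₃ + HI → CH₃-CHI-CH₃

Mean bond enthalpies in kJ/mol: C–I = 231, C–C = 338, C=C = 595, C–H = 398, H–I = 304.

Bonds broken (reactants):
  C–C: 1 × 338 = 338
  C–H: 6 × 398 = 2388
  C=C: 1 × 595 = 595
  H–I: 1 × 304 = 304
  Σ(broken) = 3625 kJ
Bonds formed (products):
  C–C: 2 × 338 = 676
  C–H: 7 × 398 = 2786
  C–I: 1 × 231 = 231
  Σ(formed) = 3693 kJ
ΔH = Σ(broken) − Σ(formed) = 3625 − 3693 = −68 kJ

ΔH ≈ −68 kJ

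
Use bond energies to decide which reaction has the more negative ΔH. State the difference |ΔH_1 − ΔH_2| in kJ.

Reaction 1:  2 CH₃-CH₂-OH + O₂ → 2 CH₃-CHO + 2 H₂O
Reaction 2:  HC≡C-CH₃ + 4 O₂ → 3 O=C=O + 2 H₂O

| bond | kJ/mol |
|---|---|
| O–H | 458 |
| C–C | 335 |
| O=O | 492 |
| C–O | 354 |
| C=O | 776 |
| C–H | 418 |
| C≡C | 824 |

Reaction 2, by 1257 kJ

Reaction 1:
  Bonds broken (reactants):
    C–C: 2 × 335 = 670
    C–H: 10 × 418 = 4180
    C–O: 2 × 354 = 708
    O–H: 2 × 458 = 916
    O=O: 1 × 492 = 492
    Σ(broken) = 6966 kJ
  Bonds formed (products):
    C–C: 2 × 335 = 670
    C–H: 8 × 418 = 3344
    C=O: 2 × 776 = 1552
    O–H: 4 × 458 = 1832
    Σ(formed) = 7398 kJ
  ΔH_1 = 6966 − 7398 = −432 kJ
Reaction 2:
  Bonds broken (reactants):
    C≡C: 1 × 824 = 824
    C–C: 1 × 335 = 335
    C–H: 4 × 418 = 1672
    O=O: 4 × 492 = 1968
    Σ(broken) = 4799 kJ
  Bonds formed (products):
    C=O: 6 × 776 = 4656
    O–H: 4 × 458 = 1832
    Σ(formed) = 6488 kJ
  ΔH_2 = 4799 − 6488 = −1689 kJ
ΔH_1 − ΔH_2 = +1257 kJ, so reaction 2 has the more negative ΔH; |ΔH_1 − ΔH_2| = 1257 kJ.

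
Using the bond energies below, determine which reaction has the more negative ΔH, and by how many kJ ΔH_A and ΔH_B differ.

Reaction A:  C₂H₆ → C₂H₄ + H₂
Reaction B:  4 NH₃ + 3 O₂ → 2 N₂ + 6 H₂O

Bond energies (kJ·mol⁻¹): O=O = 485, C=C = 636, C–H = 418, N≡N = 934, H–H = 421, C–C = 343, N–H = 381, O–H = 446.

Reaction A:
  Bonds broken (reactants):
    C–C: 1 × 343 = 343
    C–H: 6 × 418 = 2508
    Σ(broken) = 2851 kJ
  Bonds formed (products):
    C–H: 4 × 418 = 1672
    C=C: 1 × 636 = 636
    H–H: 1 × 421 = 421
    Σ(formed) = 2729 kJ
  ΔH_A = 2851 − 2729 = +122 kJ
Reaction B:
  Bonds broken (reactants):
    N–H: 12 × 381 = 4572
    O=O: 3 × 485 = 1455
    Σ(broken) = 6027 kJ
  Bonds formed (products):
    N≡N: 2 × 934 = 1868
    O–H: 12 × 446 = 5352
    Σ(formed) = 7220 kJ
  ΔH_B = 6027 − 7220 = −1193 kJ
ΔH_A − ΔH_B = +1315 kJ, so reaction B has the more negative ΔH; |ΔH_A − ΔH_B| = 1315 kJ.

Reaction B, by 1315 kJ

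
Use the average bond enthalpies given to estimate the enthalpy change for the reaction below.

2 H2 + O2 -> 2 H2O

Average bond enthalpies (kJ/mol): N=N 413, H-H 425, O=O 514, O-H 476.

Bonds broken (reactants):
  H-H: 2 × 425 = 850
  O=O: 1 × 514 = 514
  Σ(broken) = 1364 kJ
Bonds formed (products):
  O-H: 4 × 476 = 1904
  Σ(formed) = 1904 kJ
ΔH = Σ(broken) − Σ(formed) = 1364 − 1904 = −540 kJ

ΔH ≈ −540 kJ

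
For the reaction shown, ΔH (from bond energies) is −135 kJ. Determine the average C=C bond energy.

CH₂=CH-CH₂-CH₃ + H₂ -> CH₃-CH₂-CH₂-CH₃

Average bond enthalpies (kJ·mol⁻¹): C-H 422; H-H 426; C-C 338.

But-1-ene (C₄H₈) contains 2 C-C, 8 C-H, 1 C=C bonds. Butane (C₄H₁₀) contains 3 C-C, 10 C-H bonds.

D(C=C) ≈ 621 kJ/mol

Let D be the C=C bond energy.
Σ(broken) = 2×338 + 8×422 + 1×D + 1×426 = 4478 + D
Σ(formed) = 3×338 + 10×422 = 5234
ΔH = Σ(broken) − Σ(formed) = (4478 + D) − (5234) = −756 + D
Setting this equal to −135 kJ gives D = 621 kJ/mol.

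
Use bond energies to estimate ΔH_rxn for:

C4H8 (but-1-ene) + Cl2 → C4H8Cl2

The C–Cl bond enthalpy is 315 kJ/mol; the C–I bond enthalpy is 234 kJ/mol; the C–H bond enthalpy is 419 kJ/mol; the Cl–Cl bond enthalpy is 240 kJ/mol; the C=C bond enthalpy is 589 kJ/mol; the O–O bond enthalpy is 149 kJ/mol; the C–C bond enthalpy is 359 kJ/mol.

ΔH ≈ −160 kJ

Bonds broken (reactants):
  C–C: 2 × 359 = 718
  C–H: 8 × 419 = 3352
  C=C: 1 × 589 = 589
  Cl–Cl: 1 × 240 = 240
  Σ(broken) = 4899 kJ
Bonds formed (products):
  C–C: 3 × 359 = 1077
  C–Cl: 2 × 315 = 630
  C–H: 8 × 419 = 3352
  Σ(formed) = 5059 kJ
ΔH = Σ(broken) − Σ(formed) = 4899 − 5059 = −160 kJ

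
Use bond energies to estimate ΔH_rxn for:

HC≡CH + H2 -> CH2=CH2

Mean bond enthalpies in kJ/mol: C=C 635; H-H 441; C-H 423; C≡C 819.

ΔH ≈ −221 kJ

Bonds broken (reactants):
  C≡C: 1 × 819 = 819
  C-H: 2 × 423 = 846
  H-H: 1 × 441 = 441
  Σ(broken) = 2106 kJ
Bonds formed (products):
  C-H: 4 × 423 = 1692
  C=C: 1 × 635 = 635
  Σ(formed) = 2327 kJ
ΔH = Σ(broken) − Σ(formed) = 2106 − 2327 = −221 kJ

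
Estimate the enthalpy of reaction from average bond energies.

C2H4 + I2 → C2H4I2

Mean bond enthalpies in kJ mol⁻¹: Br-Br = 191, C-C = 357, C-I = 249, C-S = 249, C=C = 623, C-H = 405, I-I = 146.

Bonds broken (reactants):
  C-H: 4 × 405 = 1620
  C=C: 1 × 623 = 623
  I-I: 1 × 146 = 146
  Σ(broken) = 2389 kJ
Bonds formed (products):
  C-C: 1 × 357 = 357
  C-H: 4 × 405 = 1620
  C-I: 2 × 249 = 498
  Σ(formed) = 2475 kJ
ΔH = Σ(broken) − Σ(formed) = 2389 − 2475 = −86 kJ

ΔH ≈ −86 kJ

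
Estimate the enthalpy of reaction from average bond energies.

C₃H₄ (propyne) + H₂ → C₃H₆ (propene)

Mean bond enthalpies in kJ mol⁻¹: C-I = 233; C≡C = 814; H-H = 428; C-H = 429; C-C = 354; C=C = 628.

Bonds broken (reactants):
  C≡C: 1 × 814 = 814
  C-C: 1 × 354 = 354
  C-H: 4 × 429 = 1716
  H-H: 1 × 428 = 428
  Σ(broken) = 3312 kJ
Bonds formed (products):
  C-C: 1 × 354 = 354
  C-H: 6 × 429 = 2574
  C=C: 1 × 628 = 628
  Σ(formed) = 3556 kJ
ΔH = Σ(broken) − Σ(formed) = 3312 − 3556 = −244 kJ

ΔH ≈ −244 kJ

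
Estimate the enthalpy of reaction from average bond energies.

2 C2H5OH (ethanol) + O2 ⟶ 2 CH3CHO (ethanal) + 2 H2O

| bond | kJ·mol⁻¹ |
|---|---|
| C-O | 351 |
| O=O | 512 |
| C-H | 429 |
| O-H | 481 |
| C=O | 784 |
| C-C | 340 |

Bonds broken (reactants):
  C-C: 2 × 340 = 680
  C-H: 10 × 429 = 4290
  C-O: 2 × 351 = 702
  O-H: 2 × 481 = 962
  O=O: 1 × 512 = 512
  Σ(broken) = 7146 kJ
Bonds formed (products):
  C-C: 2 × 340 = 680
  C-H: 8 × 429 = 3432
  C=O: 2 × 784 = 1568
  O-H: 4 × 481 = 1924
  Σ(formed) = 7604 kJ
ΔH = Σ(broken) − Σ(formed) = 7146 − 7604 = −458 kJ

ΔH ≈ −458 kJ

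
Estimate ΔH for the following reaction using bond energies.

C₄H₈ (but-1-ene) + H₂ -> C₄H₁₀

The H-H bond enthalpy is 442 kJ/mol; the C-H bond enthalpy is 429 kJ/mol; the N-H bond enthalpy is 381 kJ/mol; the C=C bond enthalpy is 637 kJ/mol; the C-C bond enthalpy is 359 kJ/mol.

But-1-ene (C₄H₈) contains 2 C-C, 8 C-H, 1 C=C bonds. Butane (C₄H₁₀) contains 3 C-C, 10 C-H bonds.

Bonds broken (reactants):
  C-C: 2 × 359 = 718
  C-H: 8 × 429 = 3432
  C=C: 1 × 637 = 637
  H-H: 1 × 442 = 442
  Σ(broken) = 5229 kJ
Bonds formed (products):
  C-C: 3 × 359 = 1077
  C-H: 10 × 429 = 4290
  Σ(formed) = 5367 kJ
ΔH = Σ(broken) − Σ(formed) = 5229 − 5367 = −138 kJ

ΔH ≈ −138 kJ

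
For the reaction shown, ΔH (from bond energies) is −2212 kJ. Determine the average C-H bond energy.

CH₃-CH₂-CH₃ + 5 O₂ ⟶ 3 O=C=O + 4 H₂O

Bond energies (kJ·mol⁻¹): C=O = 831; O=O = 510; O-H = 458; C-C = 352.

Let D be the C-H bond energy.
Σ(broken) = 2×352 + 8×D + 5×510 = 3254 + 8D
Σ(formed) = 6×831 + 8×458 = 8650
ΔH = Σ(broken) − Σ(formed) = (3254 + 8D) − (8650) = −5396 + 8D
Setting this equal to −2212 kJ gives 8D = 3184, so D = 398 kJ/mol.

D(C-H) ≈ 398 kJ/mol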